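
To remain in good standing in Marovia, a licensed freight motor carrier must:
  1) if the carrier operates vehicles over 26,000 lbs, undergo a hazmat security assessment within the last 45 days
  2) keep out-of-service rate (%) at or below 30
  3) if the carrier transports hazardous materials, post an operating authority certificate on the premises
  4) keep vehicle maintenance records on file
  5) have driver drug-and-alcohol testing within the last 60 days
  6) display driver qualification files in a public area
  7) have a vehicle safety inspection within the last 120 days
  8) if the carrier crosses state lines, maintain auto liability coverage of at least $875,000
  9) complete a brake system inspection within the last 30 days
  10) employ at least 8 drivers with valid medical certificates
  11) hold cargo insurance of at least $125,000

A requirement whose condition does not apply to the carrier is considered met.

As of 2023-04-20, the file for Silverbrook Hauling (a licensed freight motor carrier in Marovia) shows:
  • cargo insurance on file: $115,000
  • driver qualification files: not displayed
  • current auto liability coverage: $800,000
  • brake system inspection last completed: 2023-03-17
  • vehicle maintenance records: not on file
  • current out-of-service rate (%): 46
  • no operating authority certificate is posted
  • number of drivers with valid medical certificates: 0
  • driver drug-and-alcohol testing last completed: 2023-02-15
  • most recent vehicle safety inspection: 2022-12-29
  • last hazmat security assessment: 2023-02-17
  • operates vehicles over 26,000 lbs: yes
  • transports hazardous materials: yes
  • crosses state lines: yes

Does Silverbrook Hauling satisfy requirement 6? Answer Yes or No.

No

6. driver qualification files absent → not met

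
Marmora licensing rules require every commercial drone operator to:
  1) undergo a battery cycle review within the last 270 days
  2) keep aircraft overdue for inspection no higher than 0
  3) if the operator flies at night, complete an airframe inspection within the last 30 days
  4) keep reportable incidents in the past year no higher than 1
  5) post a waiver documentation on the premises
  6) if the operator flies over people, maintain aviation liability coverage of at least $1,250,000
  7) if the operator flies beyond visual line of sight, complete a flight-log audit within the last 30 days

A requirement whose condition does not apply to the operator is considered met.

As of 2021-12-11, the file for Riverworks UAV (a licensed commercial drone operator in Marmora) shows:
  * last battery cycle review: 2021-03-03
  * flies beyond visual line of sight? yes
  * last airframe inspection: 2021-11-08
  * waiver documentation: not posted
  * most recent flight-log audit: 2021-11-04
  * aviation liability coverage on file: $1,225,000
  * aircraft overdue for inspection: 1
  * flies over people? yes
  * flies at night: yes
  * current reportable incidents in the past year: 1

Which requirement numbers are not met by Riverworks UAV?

1. battery cycle review 283 days ago vs limit 270 → not met
2. aircraft overdue for inspection 1 > 0 → not met
3. condition 'flies at night' holds; airframe inspection 33 days ago vs limit 30 → not met
4. reportable incidents in the past year 1 ≤ 1 → met
5. waiver documentation absent → not met
6. condition 'flies over people' holds; aviation liability coverage $1,225,000 < $1,250,000 → not met
7. condition 'flies beyond visual line of sight' holds; flight-log audit 37 days ago vs limit 30 → not met
Not met: 1, 2, 3, 5, 6, 7

1, 2, 3, 5, 6, 7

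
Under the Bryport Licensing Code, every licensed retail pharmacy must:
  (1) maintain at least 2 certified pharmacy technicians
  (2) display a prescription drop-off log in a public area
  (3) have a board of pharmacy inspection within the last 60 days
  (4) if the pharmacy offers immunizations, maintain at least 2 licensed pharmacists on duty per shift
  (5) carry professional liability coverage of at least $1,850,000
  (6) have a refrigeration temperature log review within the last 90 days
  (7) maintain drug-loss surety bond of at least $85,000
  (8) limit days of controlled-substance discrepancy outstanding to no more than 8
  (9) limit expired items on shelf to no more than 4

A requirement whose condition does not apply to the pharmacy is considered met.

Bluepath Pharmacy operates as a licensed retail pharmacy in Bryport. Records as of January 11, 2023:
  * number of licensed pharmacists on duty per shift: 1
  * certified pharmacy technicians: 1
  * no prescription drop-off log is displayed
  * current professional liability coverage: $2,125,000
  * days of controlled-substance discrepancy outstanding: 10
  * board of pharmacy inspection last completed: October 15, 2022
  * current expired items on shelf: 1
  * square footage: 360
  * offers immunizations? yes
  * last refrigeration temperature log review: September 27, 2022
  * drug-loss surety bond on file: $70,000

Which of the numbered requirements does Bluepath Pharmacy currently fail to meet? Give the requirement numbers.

1. certified pharmacy technicians 1 < 2 → not met
2. prescription drop-off log absent → not met
3. board of pharmacy inspection 88 days ago vs limit 60 → not met
4. condition 'offers immunizations' holds; licensed pharmacists on duty per shift 1 < 2 → not met
5. professional liability coverage $2,125,000 ≥ $1,850,000 → met
6. refrigeration temperature log review 106 days ago vs limit 90 → not met
7. drug-loss surety bond $70,000 < $85,000 → not met
8. days of controlled-substance discrepancy outstanding 10 > 8 → not met
9. expired items on shelf 1 ≤ 4 → met
Not met: 1, 2, 3, 4, 6, 7, 8

1, 2, 3, 4, 6, 7, 8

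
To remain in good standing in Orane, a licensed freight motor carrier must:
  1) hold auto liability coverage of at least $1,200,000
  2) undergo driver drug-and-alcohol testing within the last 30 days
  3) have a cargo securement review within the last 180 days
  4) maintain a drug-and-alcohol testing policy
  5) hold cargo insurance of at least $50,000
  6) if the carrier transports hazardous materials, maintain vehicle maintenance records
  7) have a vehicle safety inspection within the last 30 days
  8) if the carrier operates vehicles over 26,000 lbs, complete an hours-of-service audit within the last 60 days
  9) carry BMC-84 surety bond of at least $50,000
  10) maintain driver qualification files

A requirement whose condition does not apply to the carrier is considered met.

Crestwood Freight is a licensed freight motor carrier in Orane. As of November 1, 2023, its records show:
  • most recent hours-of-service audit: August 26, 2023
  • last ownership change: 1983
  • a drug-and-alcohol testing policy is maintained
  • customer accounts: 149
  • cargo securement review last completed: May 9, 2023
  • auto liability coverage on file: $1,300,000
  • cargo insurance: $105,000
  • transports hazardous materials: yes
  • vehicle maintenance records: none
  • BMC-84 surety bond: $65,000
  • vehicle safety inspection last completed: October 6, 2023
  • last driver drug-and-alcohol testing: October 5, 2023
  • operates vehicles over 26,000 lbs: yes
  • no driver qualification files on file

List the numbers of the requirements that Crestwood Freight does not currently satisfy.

1. auto liability coverage $1,300,000 ≥ $1,200,000 → met
2. driver drug-and-alcohol testing 27 days ago vs limit 30 → met
3. cargo securement review 176 days ago vs limit 180 → met
4. drug-and-alcohol testing policy present → met
5. cargo insurance $105,000 ≥ $50,000 → met
6. condition 'transports hazardous materials' holds; vehicle maintenance records absent → not met
7. vehicle safety inspection 26 days ago vs limit 30 → met
8. condition 'operates vehicles over 26,000 lbs' holds; hours-of-service audit 67 days ago vs limit 60 → not met
9. BMC-84 surety bond $65,000 ≥ $50,000 → met
10. driver qualification files absent → not met
Not met: 6, 8, 10

6, 8, 10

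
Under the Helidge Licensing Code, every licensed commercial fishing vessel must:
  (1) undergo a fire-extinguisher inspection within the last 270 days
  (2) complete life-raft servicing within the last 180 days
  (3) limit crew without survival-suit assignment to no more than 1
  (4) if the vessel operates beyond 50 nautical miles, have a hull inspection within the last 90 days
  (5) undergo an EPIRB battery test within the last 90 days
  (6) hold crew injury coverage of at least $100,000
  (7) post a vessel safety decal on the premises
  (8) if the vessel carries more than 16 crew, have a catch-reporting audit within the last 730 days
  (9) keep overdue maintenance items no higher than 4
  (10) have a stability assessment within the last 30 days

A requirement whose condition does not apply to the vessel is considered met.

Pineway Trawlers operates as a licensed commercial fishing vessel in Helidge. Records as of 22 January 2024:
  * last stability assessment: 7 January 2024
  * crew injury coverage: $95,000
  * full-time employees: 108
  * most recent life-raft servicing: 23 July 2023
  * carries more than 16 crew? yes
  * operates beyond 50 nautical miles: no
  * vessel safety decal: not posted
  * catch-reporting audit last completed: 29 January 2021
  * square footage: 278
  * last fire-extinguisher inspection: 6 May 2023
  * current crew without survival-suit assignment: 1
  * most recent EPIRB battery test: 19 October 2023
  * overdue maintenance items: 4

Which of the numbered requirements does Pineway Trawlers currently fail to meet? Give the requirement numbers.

1. fire-extinguisher inspection 261 days ago vs limit 270 → met
2. life-raft servicing 183 days ago vs limit 180 → not met
3. crew without survival-suit assignment 1 ≤ 1 → met
4. condition 'operates beyond 50 nautical miles' does not hold → requirement n/a → met
5. EPIRB battery test 95 days ago vs limit 90 → not met
6. crew injury coverage $95,000 < $100,000 → not met
7. vessel safety decal absent → not met
8. condition 'carries more than 16 crew' holds; catch-reporting audit 1088 days ago vs limit 730 → not met
9. overdue maintenance items 4 ≤ 4 → met
10. stability assessment 15 days ago vs limit 30 → met
Not met: 2, 5, 6, 7, 8

2, 5, 6, 7, 8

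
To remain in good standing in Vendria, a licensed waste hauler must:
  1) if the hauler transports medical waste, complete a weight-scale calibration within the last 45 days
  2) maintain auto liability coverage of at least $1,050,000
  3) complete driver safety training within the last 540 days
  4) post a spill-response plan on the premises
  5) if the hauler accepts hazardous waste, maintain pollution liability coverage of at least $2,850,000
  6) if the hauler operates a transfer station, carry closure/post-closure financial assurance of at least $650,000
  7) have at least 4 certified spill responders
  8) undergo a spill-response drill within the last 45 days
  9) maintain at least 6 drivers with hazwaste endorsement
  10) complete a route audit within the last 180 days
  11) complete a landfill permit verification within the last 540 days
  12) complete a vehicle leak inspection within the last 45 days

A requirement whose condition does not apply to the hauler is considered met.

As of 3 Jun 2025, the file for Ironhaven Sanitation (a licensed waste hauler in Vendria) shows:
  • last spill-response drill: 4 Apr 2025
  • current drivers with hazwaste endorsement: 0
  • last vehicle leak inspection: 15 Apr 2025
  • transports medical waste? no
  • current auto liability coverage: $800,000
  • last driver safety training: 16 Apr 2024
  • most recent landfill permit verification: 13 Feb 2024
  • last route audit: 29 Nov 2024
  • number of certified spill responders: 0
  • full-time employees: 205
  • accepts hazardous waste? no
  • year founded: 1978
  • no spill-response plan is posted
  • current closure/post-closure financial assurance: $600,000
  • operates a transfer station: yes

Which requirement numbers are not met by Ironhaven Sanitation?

2, 4, 6, 7, 8, 9, 10, 12

1. condition 'transports medical waste' does not hold → requirement n/a → met
2. auto liability coverage $800,000 < $1,050,000 → not met
3. driver safety training 413 days ago vs limit 540 → met
4. spill-response plan absent → not met
5. condition 'accepts hazardous waste' does not hold → requirement n/a → met
6. condition 'operates a transfer station' holds; closure/post-closure financial assurance $600,000 < $650,000 → not met
7. certified spill responders 0 < 4 → not met
8. spill-response drill 60 days ago vs limit 45 → not met
9. drivers with hazwaste endorsement 0 < 6 → not met
10. route audit 186 days ago vs limit 180 → not met
11. landfill permit verification 476 days ago vs limit 540 → met
12. vehicle leak inspection 49 days ago vs limit 45 → not met
Not met: 2, 4, 6, 7, 8, 9, 10, 12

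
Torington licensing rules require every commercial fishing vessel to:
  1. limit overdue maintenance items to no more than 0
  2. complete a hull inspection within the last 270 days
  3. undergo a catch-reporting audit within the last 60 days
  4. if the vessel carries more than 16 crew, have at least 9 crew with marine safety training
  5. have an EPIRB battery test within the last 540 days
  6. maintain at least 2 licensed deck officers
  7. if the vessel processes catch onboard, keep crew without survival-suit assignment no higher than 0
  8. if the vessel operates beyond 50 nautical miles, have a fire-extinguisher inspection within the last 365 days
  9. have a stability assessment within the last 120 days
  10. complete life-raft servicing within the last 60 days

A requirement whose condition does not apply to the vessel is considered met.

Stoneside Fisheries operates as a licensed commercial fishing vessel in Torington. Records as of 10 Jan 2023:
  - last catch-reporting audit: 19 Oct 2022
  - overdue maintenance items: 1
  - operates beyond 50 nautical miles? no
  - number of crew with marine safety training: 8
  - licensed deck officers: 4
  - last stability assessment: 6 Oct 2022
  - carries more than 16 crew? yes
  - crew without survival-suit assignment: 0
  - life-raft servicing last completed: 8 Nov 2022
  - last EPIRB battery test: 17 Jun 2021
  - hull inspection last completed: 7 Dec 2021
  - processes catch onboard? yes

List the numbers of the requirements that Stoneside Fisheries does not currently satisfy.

1, 2, 3, 4, 5, 10

1. overdue maintenance items 1 > 0 → not met
2. hull inspection 399 days ago vs limit 270 → not met
3. catch-reporting audit 83 days ago vs limit 60 → not met
4. condition 'carries more than 16 crew' holds; crew with marine safety training 8 < 9 → not met
5. EPIRB battery test 572 days ago vs limit 540 → not met
6. licensed deck officers 4 ≥ 2 → met
7. condition 'processes catch onboard' holds; crew without survival-suit assignment 0 ≤ 0 → met
8. condition 'operates beyond 50 nautical miles' does not hold → requirement n/a → met
9. stability assessment 96 days ago vs limit 120 → met
10. life-raft servicing 63 days ago vs limit 60 → not met
Not met: 1, 2, 3, 4, 5, 10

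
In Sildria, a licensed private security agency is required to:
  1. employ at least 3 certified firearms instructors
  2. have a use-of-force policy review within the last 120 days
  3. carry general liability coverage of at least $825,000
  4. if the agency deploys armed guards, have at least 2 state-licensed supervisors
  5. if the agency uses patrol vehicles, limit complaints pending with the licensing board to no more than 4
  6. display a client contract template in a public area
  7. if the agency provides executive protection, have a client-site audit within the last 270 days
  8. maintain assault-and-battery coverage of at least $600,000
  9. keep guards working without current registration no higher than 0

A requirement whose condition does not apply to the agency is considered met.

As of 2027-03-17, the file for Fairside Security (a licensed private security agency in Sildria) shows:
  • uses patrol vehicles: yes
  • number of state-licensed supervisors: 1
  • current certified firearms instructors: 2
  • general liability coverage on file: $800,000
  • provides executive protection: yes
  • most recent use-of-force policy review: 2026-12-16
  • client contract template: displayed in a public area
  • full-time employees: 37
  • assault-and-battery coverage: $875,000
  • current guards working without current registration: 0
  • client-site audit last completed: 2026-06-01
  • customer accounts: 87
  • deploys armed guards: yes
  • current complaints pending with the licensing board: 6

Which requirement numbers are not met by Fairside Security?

1, 3, 4, 5, 7

1. certified firearms instructors 2 < 3 → not met
2. use-of-force policy review 91 days ago vs limit 120 → met
3. general liability coverage $800,000 < $825,000 → not met
4. condition 'deploys armed guards' holds; state-licensed supervisors 1 < 2 → not met
5. condition 'uses patrol vehicles' holds; complaints pending with the licensing board 6 > 4 → not met
6. client contract template present → met
7. condition 'provides executive protection' holds; client-site audit 289 days ago vs limit 270 → not met
8. assault-and-battery coverage $875,000 ≥ $600,000 → met
9. guards working without current registration 0 ≤ 0 → met
Not met: 1, 3, 4, 5, 7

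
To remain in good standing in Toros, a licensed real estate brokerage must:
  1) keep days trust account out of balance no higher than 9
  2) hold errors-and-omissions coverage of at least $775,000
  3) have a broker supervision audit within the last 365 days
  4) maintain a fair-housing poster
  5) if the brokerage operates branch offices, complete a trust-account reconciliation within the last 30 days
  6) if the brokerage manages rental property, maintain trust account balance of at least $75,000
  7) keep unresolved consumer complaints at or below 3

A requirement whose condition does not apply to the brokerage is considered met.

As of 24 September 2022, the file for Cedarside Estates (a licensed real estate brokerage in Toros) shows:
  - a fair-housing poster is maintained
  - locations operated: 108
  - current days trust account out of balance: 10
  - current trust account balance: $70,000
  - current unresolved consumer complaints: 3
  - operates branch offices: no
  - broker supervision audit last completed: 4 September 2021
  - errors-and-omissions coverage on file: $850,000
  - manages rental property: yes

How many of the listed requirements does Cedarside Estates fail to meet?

3

1. days trust account out of balance 10 > 9 → not met
2. errors-and-omissions coverage $850,000 ≥ $775,000 → met
3. broker supervision audit 385 days ago vs limit 365 → not met
4. fair-housing poster present → met
5. condition 'operates branch offices' does not hold → requirement n/a → met
6. condition 'manages rental property' holds; trust account balance $70,000 < $75,000 → not met
7. unresolved consumer complaints 3 ≤ 3 → met
Not met: 3 of 7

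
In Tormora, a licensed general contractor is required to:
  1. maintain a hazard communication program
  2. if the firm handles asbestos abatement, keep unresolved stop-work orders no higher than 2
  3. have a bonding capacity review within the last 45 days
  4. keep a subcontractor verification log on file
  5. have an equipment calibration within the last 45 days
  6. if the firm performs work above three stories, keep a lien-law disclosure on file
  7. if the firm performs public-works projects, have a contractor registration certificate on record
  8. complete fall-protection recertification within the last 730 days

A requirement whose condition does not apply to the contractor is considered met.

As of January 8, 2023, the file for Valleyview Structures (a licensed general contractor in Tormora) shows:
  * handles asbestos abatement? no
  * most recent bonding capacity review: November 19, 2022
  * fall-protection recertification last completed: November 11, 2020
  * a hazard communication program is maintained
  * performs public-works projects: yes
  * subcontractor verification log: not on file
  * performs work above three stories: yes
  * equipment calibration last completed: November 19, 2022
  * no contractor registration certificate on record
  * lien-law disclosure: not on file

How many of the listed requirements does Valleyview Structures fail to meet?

6

1. hazard communication program present → met
2. condition 'handles asbestos abatement' does not hold → requirement n/a → met
3. bonding capacity review 50 days ago vs limit 45 → not met
4. subcontractor verification log absent → not met
5. equipment calibration 50 days ago vs limit 45 → not met
6. condition 'performs work above three stories' holds; lien-law disclosure absent → not met
7. condition 'performs public-works projects' holds; contractor registration certificate absent → not met
8. fall-protection recertification 788 days ago vs limit 730 → not met
Not met: 6 of 8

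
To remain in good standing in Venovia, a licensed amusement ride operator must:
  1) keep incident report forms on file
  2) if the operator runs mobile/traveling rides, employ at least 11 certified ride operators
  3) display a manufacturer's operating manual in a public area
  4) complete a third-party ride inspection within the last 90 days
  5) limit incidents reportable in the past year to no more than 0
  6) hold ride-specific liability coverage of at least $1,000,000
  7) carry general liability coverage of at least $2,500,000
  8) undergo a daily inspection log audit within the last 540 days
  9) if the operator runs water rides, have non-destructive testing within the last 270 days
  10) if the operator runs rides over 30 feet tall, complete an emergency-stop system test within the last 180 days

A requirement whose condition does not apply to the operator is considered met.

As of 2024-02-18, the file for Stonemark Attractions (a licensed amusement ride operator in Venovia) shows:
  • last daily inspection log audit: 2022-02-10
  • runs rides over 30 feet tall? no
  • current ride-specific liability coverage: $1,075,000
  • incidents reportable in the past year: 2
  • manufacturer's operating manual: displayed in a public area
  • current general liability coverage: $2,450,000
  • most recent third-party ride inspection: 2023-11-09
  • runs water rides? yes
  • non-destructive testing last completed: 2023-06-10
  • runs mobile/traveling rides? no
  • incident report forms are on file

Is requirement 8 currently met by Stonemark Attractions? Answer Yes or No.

8. daily inspection log audit 738 days ago vs limit 540 → not met

No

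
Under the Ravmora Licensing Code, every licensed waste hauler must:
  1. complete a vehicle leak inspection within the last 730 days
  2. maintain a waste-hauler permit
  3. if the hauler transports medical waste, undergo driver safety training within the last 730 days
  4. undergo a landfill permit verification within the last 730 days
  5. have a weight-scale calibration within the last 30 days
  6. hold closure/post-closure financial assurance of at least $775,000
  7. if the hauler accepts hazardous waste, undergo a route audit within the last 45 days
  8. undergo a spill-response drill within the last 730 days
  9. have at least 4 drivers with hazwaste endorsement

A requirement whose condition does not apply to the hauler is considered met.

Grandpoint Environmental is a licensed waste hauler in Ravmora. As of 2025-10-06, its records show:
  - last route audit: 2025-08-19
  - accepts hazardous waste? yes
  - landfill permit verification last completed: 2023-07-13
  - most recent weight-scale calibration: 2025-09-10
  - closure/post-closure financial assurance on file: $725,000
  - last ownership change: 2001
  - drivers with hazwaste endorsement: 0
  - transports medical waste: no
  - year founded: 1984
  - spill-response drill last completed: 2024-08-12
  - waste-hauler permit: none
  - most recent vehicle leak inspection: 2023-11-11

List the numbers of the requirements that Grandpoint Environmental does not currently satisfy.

1. vehicle leak inspection 695 days ago vs limit 730 → met
2. waste-hauler permit absent → not met
3. condition 'transports medical waste' does not hold → requirement n/a → met
4. landfill permit verification 816 days ago vs limit 730 → not met
5. weight-scale calibration 26 days ago vs limit 30 → met
6. closure/post-closure financial assurance $725,000 < $775,000 → not met
7. condition 'accepts hazardous waste' holds; route audit 48 days ago vs limit 45 → not met
8. spill-response drill 420 days ago vs limit 730 → met
9. drivers with hazwaste endorsement 0 < 4 → not met
Not met: 2, 4, 6, 7, 9

2, 4, 6, 7, 9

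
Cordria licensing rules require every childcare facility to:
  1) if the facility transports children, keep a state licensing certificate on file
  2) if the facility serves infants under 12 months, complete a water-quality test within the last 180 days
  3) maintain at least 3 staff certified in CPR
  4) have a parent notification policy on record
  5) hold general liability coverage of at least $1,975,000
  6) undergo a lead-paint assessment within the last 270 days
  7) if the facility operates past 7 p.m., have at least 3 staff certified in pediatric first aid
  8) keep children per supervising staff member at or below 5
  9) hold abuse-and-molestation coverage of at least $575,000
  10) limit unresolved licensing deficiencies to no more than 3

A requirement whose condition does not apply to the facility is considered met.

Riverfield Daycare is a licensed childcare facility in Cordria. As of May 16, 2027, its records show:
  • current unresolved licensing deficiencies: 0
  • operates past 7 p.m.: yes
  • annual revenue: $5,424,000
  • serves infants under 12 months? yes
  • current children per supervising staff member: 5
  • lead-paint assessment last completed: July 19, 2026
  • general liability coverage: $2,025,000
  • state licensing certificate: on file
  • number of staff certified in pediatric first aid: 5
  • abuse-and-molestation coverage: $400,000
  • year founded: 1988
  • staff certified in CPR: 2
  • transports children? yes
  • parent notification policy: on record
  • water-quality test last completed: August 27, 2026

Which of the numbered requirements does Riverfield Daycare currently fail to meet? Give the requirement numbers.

1. condition 'transports children' holds; state licensing certificate present → met
2. condition 'serves infants under 12 months' holds; water-quality test 262 days ago vs limit 180 → not met
3. staff certified in CPR 2 < 3 → not met
4. parent notification policy present → met
5. general liability coverage $2,025,000 ≥ $1,975,000 → met
6. lead-paint assessment 301 days ago vs limit 270 → not met
7. condition 'operates past 7 p.m.' holds; staff certified in pediatric first aid 5 ≥ 3 → met
8. children per supervising staff member 5 ≤ 5 → met
9. abuse-and-molestation coverage $400,000 < $575,000 → not met
10. unresolved licensing deficiencies 0 ≤ 3 → met
Not met: 2, 3, 6, 9

2, 3, 6, 9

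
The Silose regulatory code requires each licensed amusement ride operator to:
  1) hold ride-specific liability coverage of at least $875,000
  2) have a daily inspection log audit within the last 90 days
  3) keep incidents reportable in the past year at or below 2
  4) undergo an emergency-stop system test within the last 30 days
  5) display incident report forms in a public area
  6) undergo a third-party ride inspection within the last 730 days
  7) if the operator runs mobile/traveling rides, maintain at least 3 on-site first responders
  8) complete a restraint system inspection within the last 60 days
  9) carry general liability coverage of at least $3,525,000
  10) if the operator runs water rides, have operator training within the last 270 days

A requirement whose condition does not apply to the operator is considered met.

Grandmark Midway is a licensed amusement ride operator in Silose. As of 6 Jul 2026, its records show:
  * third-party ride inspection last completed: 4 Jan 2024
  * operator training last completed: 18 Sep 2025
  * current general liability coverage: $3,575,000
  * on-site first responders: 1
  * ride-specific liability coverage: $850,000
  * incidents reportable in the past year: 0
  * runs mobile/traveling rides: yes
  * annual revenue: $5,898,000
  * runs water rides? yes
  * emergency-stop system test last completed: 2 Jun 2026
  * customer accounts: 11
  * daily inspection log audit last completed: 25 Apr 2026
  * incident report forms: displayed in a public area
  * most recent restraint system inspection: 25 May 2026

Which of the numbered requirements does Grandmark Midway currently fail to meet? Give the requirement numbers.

1. ride-specific liability coverage $850,000 < $875,000 → not met
2. daily inspection log audit 72 days ago vs limit 90 → met
3. incidents reportable in the past year 0 ≤ 2 → met
4. emergency-stop system test 34 days ago vs limit 30 → not met
5. incident report forms present → met
6. third-party ride inspection 914 days ago vs limit 730 → not met
7. condition 'runs mobile/traveling rides' holds; on-site first responders 1 < 3 → not met
8. restraint system inspection 42 days ago vs limit 60 → met
9. general liability coverage $3,575,000 ≥ $3,525,000 → met
10. condition 'runs water rides' holds; operator training 291 days ago vs limit 270 → not met
Not met: 1, 4, 6, 7, 10

1, 4, 6, 7, 10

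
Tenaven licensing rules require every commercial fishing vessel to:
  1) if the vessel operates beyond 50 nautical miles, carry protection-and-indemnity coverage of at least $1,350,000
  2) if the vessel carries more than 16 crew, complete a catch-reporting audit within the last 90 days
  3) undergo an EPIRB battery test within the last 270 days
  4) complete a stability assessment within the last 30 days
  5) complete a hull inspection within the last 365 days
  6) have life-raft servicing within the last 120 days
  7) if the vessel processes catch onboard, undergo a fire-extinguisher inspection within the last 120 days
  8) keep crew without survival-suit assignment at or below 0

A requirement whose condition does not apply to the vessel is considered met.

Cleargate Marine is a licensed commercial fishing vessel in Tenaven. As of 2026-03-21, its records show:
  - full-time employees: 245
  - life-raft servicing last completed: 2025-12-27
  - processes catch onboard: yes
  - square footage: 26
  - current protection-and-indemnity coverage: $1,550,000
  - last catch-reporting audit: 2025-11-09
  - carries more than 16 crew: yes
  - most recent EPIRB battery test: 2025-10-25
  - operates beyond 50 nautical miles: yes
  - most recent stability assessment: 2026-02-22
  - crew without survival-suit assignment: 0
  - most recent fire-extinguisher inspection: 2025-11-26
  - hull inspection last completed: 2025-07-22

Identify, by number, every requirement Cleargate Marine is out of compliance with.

2

1. condition 'operates beyond 50 nautical miles' holds; protection-and-indemnity coverage $1,550,000 ≥ $1,350,000 → met
2. condition 'carries more than 16 crew' holds; catch-reporting audit 132 days ago vs limit 90 → not met
3. EPIRB battery test 147 days ago vs limit 270 → met
4. stability assessment 27 days ago vs limit 30 → met
5. hull inspection 242 days ago vs limit 365 → met
6. life-raft servicing 84 days ago vs limit 120 → met
7. condition 'processes catch onboard' holds; fire-extinguisher inspection 115 days ago vs limit 120 → met
8. crew without survival-suit assignment 0 ≤ 0 → met
Not met: 2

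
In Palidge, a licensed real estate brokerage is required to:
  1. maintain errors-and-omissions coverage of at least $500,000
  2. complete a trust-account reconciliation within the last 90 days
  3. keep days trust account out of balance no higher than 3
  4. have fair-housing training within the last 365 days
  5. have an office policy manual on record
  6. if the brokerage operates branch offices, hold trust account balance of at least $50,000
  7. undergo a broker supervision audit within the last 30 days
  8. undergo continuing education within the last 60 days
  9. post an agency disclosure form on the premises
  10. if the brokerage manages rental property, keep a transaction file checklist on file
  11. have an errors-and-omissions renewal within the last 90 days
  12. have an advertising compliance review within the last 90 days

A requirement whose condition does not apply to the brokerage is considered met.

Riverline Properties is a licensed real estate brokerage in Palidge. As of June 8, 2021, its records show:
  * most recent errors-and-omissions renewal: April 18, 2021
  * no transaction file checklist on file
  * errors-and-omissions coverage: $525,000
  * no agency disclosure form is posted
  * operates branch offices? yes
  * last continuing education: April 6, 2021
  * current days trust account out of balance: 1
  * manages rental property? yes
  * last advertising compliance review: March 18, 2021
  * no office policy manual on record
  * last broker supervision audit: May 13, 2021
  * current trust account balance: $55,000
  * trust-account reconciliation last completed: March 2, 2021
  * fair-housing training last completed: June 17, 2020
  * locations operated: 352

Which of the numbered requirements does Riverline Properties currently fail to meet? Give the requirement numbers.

1. errors-and-omissions coverage $525,000 ≥ $500,000 → met
2. trust-account reconciliation 98 days ago vs limit 90 → not met
3. days trust account out of balance 1 ≤ 3 → met
4. fair-housing training 356 days ago vs limit 365 → met
5. office policy manual absent → not met
6. condition 'operates branch offices' holds; trust account balance $55,000 ≥ $50,000 → met
7. broker supervision audit 26 days ago vs limit 30 → met
8. continuing education 63 days ago vs limit 60 → not met
9. agency disclosure form absent → not met
10. condition 'manages rental property' holds; transaction file checklist absent → not met
11. errors-and-omissions renewal 51 days ago vs limit 90 → met
12. advertising compliance review 82 days ago vs limit 90 → met
Not met: 2, 5, 8, 9, 10

2, 5, 8, 9, 10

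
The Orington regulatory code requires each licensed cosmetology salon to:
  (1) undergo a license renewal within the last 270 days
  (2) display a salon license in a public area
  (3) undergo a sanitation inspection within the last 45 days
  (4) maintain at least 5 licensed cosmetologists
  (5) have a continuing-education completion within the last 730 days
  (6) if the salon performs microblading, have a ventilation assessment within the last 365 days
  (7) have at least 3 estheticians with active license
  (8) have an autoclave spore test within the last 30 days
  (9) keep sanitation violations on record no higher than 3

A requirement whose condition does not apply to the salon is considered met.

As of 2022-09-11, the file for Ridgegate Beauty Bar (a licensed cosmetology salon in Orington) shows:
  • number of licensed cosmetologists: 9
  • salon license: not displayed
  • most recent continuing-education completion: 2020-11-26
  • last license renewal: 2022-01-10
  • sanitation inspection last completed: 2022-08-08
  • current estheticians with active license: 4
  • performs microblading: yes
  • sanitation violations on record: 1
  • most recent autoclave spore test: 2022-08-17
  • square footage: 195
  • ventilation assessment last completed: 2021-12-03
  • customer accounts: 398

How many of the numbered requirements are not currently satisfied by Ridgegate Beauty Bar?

1

1. license renewal 244 days ago vs limit 270 → met
2. salon license absent → not met
3. sanitation inspection 34 days ago vs limit 45 → met
4. licensed cosmetologists 9 ≥ 5 → met
5. continuing-education completion 654 days ago vs limit 730 → met
6. condition 'performs microblading' holds; ventilation assessment 282 days ago vs limit 365 → met
7. estheticians with active license 4 ≥ 3 → met
8. autoclave spore test 25 days ago vs limit 30 → met
9. sanitation violations on record 1 ≤ 3 → met
Not met: 1 of 9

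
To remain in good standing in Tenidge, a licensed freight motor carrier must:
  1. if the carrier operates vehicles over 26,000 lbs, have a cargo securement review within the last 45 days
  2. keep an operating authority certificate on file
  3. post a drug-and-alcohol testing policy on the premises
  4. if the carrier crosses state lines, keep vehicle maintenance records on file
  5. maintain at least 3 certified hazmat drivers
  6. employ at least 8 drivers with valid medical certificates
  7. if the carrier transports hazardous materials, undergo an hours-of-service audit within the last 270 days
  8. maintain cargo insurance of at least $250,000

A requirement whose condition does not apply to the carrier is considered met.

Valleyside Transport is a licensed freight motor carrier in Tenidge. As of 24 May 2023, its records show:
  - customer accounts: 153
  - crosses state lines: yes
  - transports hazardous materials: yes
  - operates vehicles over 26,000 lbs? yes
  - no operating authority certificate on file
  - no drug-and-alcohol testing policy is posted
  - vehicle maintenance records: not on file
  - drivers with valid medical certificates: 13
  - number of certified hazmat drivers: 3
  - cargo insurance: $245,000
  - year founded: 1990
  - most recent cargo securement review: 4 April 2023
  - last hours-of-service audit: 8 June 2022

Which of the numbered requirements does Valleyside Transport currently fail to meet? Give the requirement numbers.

1. condition 'operates vehicles over 26,000 lbs' holds; cargo securement review 50 days ago vs limit 45 → not met
2. operating authority certificate absent → not met
3. drug-and-alcohol testing policy absent → not met
4. condition 'crosses state lines' holds; vehicle maintenance records absent → not met
5. certified hazmat drivers 3 ≥ 3 → met
6. drivers with valid medical certificates 13 ≥ 8 → met
7. condition 'transports hazardous materials' holds; hours-of-service audit 350 days ago vs limit 270 → not met
8. cargo insurance $245,000 < $250,000 → not met
Not met: 1, 2, 3, 4, 7, 8

1, 2, 3, 4, 7, 8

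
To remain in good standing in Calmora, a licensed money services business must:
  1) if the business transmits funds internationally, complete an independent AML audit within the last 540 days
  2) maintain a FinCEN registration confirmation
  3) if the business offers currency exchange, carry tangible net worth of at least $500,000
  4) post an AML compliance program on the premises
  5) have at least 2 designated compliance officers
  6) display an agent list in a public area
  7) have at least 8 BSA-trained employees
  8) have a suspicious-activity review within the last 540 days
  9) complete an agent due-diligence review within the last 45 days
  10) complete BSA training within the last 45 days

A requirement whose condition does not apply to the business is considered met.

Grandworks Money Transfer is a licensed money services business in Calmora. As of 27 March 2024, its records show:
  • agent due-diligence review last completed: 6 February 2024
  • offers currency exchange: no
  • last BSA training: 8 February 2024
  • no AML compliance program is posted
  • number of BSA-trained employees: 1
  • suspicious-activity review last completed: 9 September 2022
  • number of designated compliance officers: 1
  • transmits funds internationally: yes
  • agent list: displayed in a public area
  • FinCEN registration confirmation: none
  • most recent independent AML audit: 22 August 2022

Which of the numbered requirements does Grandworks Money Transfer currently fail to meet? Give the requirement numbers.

1. condition 'transmits funds internationally' holds; independent AML audit 583 days ago vs limit 540 → not met
2. FinCEN registration confirmation absent → not met
3. condition 'offers currency exchange' does not hold → requirement n/a → met
4. AML compliance program absent → not met
5. designated compliance officers 1 < 2 → not met
6. agent list present → met
7. BSA-trained employees 1 < 8 → not met
8. suspicious-activity review 565 days ago vs limit 540 → not met
9. agent due-diligence review 50 days ago vs limit 45 → not met
10. BSA training 48 days ago vs limit 45 → not met
Not met: 1, 2, 4, 5, 7, 8, 9, 10

1, 2, 4, 5, 7, 8, 9, 10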